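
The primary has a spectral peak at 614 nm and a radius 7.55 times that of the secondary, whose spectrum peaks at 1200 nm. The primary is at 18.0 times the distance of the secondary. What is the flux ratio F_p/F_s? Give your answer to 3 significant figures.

2.57

Wien's law: T_p/T_s = λ_s/λ_p = 1200/614 = 1.954.
L_p/L_s = (R_p/R_s)²(T_p/T_s)⁴ = (7.55)²(1.954)⁴ = 831.7.
F_p/F_s = (L_p/L_s)/(d_p/d_s)² = 831.7/(18.0)² = 2.567.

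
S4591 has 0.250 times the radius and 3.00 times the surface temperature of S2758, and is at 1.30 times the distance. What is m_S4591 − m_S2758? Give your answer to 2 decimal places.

-1.19

L_S4591/L_S2758 = (0.250)²(3.00)⁴ = 5.062.
F_S4591/F_S2758 = (L_S4591/L_S2758)/(d_S4591/d_S2758)² = 5.062/1.690 = 2.996.
m_S4591 − m_S2758 = −2.5 log₁₀(2.996) = -1.19.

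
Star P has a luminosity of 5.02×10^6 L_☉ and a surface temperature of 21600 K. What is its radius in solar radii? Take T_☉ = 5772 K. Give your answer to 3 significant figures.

160 solar radii

R/R_☉ = √(L/L_☉) / (T/T_☉)² = √(5.02×10^6) / (3.742)²
       = 2241 / 14.00 = 160.0.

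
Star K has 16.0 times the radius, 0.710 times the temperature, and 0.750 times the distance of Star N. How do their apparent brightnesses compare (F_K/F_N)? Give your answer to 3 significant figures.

116

L_K/L_N = (R_K/R_N)²(T_K/T_N)⁴ = (16.0)² × (0.710)⁴ = 65.05.
F_K/F_N = (L_K/L_N)/(d_K/d_N)² = 65.05 / (0.750)² = 115.7.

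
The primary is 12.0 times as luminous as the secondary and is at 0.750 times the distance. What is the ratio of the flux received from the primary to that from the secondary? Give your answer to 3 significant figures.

F = L/(4πd²), so F_p/F_s = (L_p/L_s) / (d_p/d_s)²
= 12.0 / (0.750)² = 12.0 / 0.5625 = 21.33.

21.3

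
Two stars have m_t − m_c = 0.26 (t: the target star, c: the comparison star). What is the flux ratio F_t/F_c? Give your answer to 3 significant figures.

F_t/F_c = 10^(−(m_t − m_c)/2.5) = 10^(-0.26/2.5) = 10^-0.104 = 0.7870.

0.787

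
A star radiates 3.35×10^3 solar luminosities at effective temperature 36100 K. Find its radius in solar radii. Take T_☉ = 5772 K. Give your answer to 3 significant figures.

1.48 solar radii

R/R_☉ = √(L/L_☉) / (T/T_☉)² = √(3.35×10^3) / (6.254)²
       = 57.88 / 39.12 = 1.480.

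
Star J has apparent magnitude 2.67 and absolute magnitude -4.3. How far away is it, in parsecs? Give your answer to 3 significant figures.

248 pc

m − M = 5 log₁₀(d/10 pc)
2.67 − (-4.3) = 6.97 = 5 log₁₀(d/10)
d = 10 × 10^(6.97/5) = 10 × 10^1.394 = 247.7 pc.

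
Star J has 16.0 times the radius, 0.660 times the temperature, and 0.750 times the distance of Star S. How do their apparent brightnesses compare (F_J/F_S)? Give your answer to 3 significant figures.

L_J/L_S = (R_J/R_S)²(T_J/T_S)⁴ = (16.0)² × (0.660)⁴ = 48.58.
F_J/F_S = (L_J/L_S)/(d_J/d_S)² = 48.58 / (0.750)² = 86.36.

86.4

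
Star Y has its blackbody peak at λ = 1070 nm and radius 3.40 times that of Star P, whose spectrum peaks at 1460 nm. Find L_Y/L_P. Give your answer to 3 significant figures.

40.1

Wien's law gives T ∝ 1/λ_max, so T_Y/T_P = λ_P/λ_Y = 1460/1070 = 1.364.
Then L ∝ R²T⁴ gives L_Y/L_P = (3.40)² × (1.364)⁴ = 11.56 × 3.466 = 40.07.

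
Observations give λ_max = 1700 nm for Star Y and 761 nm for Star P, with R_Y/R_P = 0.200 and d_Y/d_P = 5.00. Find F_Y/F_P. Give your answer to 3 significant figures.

Wien's law: T_Y/T_P = λ_P/λ_Y = 761/1700 = 0.4476.
L_Y/L_P = (R_Y/R_P)²(T_Y/T_P)⁴ = (0.200)²(0.4476)⁴ = 0.001606.
F_Y/F_P = (L_Y/L_P)/(d_Y/d_P)² = 0.001606/(5.00)² = 6.425×10^-5.

6.42×10^-5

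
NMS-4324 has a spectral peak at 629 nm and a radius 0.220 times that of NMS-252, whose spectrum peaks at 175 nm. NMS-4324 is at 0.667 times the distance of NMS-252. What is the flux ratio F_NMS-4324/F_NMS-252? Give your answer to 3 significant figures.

6.52×10^-4

Wien's law: T_NMS-4324/T_NMS-252 = λ_NMS-252/λ_NMS-4324 = 175/629 = 0.2782.
L_NMS-4324/L_NMS-252 = (R_NMS-4324/R_NMS-252)²(T_NMS-4324/T_NMS-252)⁴ = (0.220)²(0.2782)⁴ = 2.900×10^-4.
F_NMS-4324/F_NMS-252 = (L_NMS-4324/L_NMS-252)/(d_NMS-4324/d_NMS-252)² = 2.900×10^-4/(0.667)² = 6.518×10^-4.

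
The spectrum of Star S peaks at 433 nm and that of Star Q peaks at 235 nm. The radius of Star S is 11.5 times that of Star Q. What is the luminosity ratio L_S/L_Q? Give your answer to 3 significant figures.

Wien's law gives T ∝ 1/λ_max, so T_S/T_Q = λ_Q/λ_S = 235/433 = 0.5427.
Then L ∝ R²T⁴ gives L_S/L_Q = (11.5)² × (0.5427)⁴ = 132.2 × 0.08676 = 11.47.

11.5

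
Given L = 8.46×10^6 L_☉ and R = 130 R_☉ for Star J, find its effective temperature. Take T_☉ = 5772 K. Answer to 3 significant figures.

T/T_☉ = (L/L_☉)^(1/4) / (R/R_☉)^(1/2)
T = 5772 × (8.46×10^6)^(1/4) / √(130) = 5772 × 53.93 / 11.40 = 2.730×10^4 K.

2.73×10^4 K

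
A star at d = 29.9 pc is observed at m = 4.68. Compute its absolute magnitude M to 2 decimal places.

M = m − 5 log₁₀(d/10 pc) = 4.68 − 5 log₁₀(29.9/10)
  = 4.68 − 5 × 0.476 = 4.68 − 2.38 = 2.30.

2.30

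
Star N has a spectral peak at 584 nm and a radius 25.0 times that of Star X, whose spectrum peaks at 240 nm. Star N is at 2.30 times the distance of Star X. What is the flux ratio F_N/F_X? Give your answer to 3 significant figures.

3.37

Wien's law: T_N/T_X = λ_X/λ_N = 240/584 = 0.4110.
L_N/L_X = (R_N/R_X)²(T_N/T_X)⁴ = (25.0)²(0.4110)⁴ = 17.83.
F_N/F_X = (L_N/L_X)/(d_N/d_X)² = 17.83/(2.30)² = 3.370.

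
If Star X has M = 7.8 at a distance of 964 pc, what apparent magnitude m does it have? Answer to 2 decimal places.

m = M + 5 log₁₀(d/10 pc) = 7.8 + 5 log₁₀(964/10)
  = 7.8 + 5 × 1.984 = 7.8 + 9.92 = 17.72.

17.72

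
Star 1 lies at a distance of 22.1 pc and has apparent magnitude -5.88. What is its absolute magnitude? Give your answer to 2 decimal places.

-7.60

M = m − 5 log₁₀(d/10 pc) = -5.88 − 5 log₁₀(22.1/10)
  = -5.88 − 5 × 0.344 = -5.88 − 1.72 = -7.60.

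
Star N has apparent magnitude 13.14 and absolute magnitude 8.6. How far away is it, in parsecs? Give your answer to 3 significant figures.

m − M = 5 log₁₀(d/10 pc)
13.14 − (8.6) = 4.54 = 5 log₁₀(d/10)
d = 10 × 10^(4.54/5) = 10 × 10^0.908 = 80.91 pc.

80.9 pc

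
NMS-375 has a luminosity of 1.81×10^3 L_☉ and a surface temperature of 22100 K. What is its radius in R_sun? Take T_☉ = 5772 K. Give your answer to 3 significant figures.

2.90 R_sun

R/R_☉ = √(L/L_☉) / (T/T_☉)² = √(1.81×10^3) / (3.829)²
       = 42.54 / 14.66 = 2.902.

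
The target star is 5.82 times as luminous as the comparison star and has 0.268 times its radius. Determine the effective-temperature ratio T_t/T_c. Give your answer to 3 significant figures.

3.00

L ∝ R²T⁴ gives T ∝ (L/R²)^(1/4), so
T_t/T_c = (5.82 / 0.268²)^(1/4) = (81.03)^(1/4) = 3.000.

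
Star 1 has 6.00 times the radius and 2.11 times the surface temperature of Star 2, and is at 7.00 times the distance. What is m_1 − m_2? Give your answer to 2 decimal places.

-2.91

L_1/L_2 = (6.00)²(2.11)⁴ = 713.6.
F_1/F_2 = (L_1/L_2)/(d_1/d_2)² = 713.6/49.00 = 14.56.
m_1 − m_2 = −2.5 log₁₀(14.56) = -2.91.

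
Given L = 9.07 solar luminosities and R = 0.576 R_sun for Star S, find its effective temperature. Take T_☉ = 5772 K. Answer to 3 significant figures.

1.32×10^4 K

T/T_☉ = (L/L_☉)^(1/4) / (R/R_☉)^(1/2)
T = 5772 × (9.07)^(1/4) / √(0.576) = 5772 × 1.735 / 0.7589 = 1.320×10^4 K.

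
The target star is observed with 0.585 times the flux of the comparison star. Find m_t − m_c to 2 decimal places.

0.58

m_t − m_c = −2.5 log₁₀(F_t/F_c) = −2.5 log₁₀(0.585) = −2.5 × (-0.233) = 0.582.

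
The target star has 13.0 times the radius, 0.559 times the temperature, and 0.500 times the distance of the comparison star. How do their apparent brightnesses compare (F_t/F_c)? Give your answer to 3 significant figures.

L_t/L_c = (R_t/R_c)²(T_t/T_c)⁴ = (13.0)² × (0.559)⁴ = 16.50.
F_t/F_c = (L_t/L_c)/(d_t/d_c)² = 16.50 / (0.500)² = 66.01.

66.0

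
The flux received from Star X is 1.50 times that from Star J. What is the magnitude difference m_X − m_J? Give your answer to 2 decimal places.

m_X − m_J = −2.5 log₁₀(F_X/F_J) = −2.5 log₁₀(1.50) = −2.5 × (0.176) = -0.440.

-0.44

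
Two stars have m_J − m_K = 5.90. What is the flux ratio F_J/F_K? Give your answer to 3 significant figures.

0.00437

F_J/F_K = 10^(−(m_J − m_K)/2.5) = 10^(-5.90/2.5) = 10^-2.360 = 0.004365.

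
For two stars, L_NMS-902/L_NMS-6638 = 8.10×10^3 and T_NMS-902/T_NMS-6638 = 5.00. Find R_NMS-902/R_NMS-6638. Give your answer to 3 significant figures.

3.60

L ∝ R²T⁴ gives R ∝ √L / T², so
R_NMS-902/R_NMS-6638 = √(8.10×10^3) / (5.00)² = 90.00 / 25.00 = 3.600.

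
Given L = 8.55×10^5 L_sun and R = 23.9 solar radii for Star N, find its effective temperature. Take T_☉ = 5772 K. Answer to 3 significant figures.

T/T_☉ = (L/L_☉)^(1/4) / (R/R_☉)^(1/2)
T = 5772 × (8.55×10^5)^(1/4) / √(23.9) = 5772 × 30.41 / 4.889 = 3.590×10^4 K.

3.59×10^4 K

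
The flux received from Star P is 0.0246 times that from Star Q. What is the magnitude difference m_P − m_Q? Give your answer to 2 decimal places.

4.02

m_P − m_Q = −2.5 log₁₀(F_P/F_Q) = −2.5 log₁₀(0.0246) = −2.5 × (-1.609) = 4.023.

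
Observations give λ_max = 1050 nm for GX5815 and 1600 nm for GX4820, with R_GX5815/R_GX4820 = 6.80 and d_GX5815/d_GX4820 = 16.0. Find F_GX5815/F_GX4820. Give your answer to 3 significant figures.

0.974

Wien's law: T_GX5815/T_GX4820 = λ_GX4820/λ_GX5815 = 1600/1050 = 1.524.
L_GX5815/L_GX4820 = (R_GX5815/R_GX4820)²(T_GX5815/T_GX4820)⁴ = (6.80)²(1.524)⁴ = 249.3.
F_GX5815/F_GX4820 = (L_GX5815/L_GX4820)/(d_GX5815/d_GX4820)² = 249.3/(16.0)² = 0.9739.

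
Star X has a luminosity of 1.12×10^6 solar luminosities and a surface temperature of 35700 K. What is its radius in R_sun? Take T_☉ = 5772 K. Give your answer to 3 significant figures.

R/R_☉ = √(L/L_☉) / (T/T_☉)² = √(1.12×10^6) / (6.185)²
       = 1058 / 38.25 = 27.66.

27.7 R_sun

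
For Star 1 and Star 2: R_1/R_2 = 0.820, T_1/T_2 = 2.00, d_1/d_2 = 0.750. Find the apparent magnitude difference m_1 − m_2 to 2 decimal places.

L_1/L_2 = (0.820)²(2.00)⁴ = 10.76.
F_1/F_2 = (L_1/L_2)/(d_1/d_2)² = 10.76/0.5625 = 19.13.
m_1 − m_2 = −2.5 log₁₀(19.13) = -3.20.

-3.20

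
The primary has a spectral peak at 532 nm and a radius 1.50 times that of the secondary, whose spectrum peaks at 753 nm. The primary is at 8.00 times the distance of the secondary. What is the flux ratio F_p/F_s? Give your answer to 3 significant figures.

Wien's law: T_p/T_s = λ_s/λ_p = 753/532 = 1.415.
L_p/L_s = (R_p/R_s)²(T_p/T_s)⁴ = (1.50)²(1.415)⁴ = 9.031.
F_p/F_s = (L_p/L_s)/(d_p/d_s)² = 9.031/(8.00)² = 0.1411.

0.141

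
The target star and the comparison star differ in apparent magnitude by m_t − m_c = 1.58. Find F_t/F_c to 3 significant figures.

F_t/F_c = 10^(−(m_t − m_c)/2.5) = 10^(-1.58/2.5) = 10^-0.632 = 0.2333.

0.233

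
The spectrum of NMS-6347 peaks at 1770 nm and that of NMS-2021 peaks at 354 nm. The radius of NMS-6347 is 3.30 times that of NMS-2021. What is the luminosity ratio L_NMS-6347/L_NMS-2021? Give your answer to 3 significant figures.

Wien's law gives T ∝ 1/λ_max, so T_NMS-6347/T_NMS-2021 = λ_NMS-2021/λ_NMS-6347 = 354/1770 = 0.2000.
Then L ∝ R²T⁴ gives L_NMS-6347/L_NMS-2021 = (3.30)² × (0.2000)⁴ = 10.89 × 0.001600 = 0.01742.

0.0174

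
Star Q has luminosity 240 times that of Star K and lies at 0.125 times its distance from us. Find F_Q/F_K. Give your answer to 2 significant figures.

F = L/(4πd²), so F_Q/F_K = (L_Q/L_K) / (d_Q/d_K)²
= 240 / (0.125)² = 240 / 0.01562 = 1.536×10^4.

1.5×10^4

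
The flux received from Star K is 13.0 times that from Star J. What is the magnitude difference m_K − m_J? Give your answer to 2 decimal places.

-2.78

m_K − m_J = −2.5 log₁₀(F_K/F_J) = −2.5 log₁₀(13.0) = −2.5 × (1.114) = -2.785.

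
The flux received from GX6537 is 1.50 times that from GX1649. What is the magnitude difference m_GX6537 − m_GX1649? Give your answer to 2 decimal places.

-0.44

m_GX6537 − m_GX1649 = −2.5 log₁₀(F_GX6537/F_GX1649) = −2.5 log₁₀(1.50) = −2.5 × (0.176) = -0.440.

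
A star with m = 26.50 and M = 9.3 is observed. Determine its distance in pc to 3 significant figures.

m − M = 5 log₁₀(d/10 pc)
26.50 − (9.3) = 17.20 = 5 log₁₀(d/10)
d = 10 × 10^(17.20/5) = 10 × 10^3.440 = 2.754×10^4 pc.

2.75×10^4 pc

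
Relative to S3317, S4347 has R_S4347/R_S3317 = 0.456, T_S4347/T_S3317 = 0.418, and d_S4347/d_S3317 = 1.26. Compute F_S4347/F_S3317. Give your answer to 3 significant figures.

L_S4347/L_S3317 = (R_S4347/R_S3317)²(T_S4347/T_S3317)⁴ = (0.456)² × (0.418)⁴ = 0.006348.
F_S4347/F_S3317 = (L_S4347/L_S3317)/(d_S4347/d_S3317)² = 0.006348 / (1.26)² = 0.003998.

0.00400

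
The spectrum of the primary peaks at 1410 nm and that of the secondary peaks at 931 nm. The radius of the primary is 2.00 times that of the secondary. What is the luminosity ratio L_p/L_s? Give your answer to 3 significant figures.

Wien's law gives T ∝ 1/λ_max, so T_p/T_s = λ_s/λ_p = 931/1410 = 0.6603.
Then L ∝ R²T⁴ gives L_p/L_s = (2.00)² × (0.6603)⁴ = 4.000 × 0.1901 = 0.7603.

0.760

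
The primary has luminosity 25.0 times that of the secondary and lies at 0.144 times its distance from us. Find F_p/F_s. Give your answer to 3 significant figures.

F = L/(4πd²), so F_p/F_s = (L_p/L_s) / (d_p/d_s)²
= 25.0 / (0.144)² = 25.0 / 0.02074 = 1206.

1.21×10^3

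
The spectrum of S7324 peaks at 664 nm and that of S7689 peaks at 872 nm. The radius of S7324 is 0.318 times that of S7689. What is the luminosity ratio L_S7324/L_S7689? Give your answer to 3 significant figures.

0.301

Wien's law gives T ∝ 1/λ_max, so T_S7324/T_S7689 = λ_S7689/λ_S7324 = 872/664 = 1.313.
Then L ∝ R²T⁴ gives L_S7324/L_S7689 = (0.318)² × (1.313)⁴ = 0.1011 × 2.974 = 0.3008.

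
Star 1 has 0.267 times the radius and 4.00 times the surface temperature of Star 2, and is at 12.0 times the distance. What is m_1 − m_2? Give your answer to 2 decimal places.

L_1/L_2 = (0.267)²(4.00)⁴ = 18.25.
F_1/F_2 = (L_1/L_2)/(d_1/d_2)² = 18.25/144.0 = 0.1267.
m_1 − m_2 = −2.5 log₁₀(0.1267) = 2.24.

2.24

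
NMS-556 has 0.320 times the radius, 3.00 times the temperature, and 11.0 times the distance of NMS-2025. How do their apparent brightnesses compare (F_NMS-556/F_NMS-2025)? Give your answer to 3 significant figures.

L_NMS-556/L_NMS-2025 = (R_NMS-556/R_NMS-2025)²(T_NMS-556/T_NMS-2025)⁴ = (0.320)² × (3.00)⁴ = 8.294.
F_NMS-556/F_NMS-2025 = (L_NMS-556/L_NMS-2025)/(d_NMS-556/d_NMS-2025)² = 8.294 / (11.0)² = 0.06855.

0.0685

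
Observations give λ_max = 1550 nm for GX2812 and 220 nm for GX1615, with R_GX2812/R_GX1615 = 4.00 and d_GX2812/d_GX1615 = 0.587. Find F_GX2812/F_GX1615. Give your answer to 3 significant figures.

Wien's law: T_GX2812/T_GX1615 = λ_GX1615/λ_GX2812 = 220/1550 = 0.1419.
L_GX2812/L_GX1615 = (R_GX2812/R_GX1615)²(T_GX2812/T_GX1615)⁴ = (4.00)²(0.1419)⁴ = 0.006494.
F_GX2812/F_GX1615 = (L_GX2812/L_GX1615)/(d_GX2812/d_GX1615)² = 0.006494/(0.587)² = 0.01885.

0.0188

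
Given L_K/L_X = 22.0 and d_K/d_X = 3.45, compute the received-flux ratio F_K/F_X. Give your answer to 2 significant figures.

1.8

F = L/(4πd²), so F_K/F_X = (L_K/L_X) / (d_K/d_X)²
= 22.0 / (3.45)² = 22.0 / 11.90 = 1.848.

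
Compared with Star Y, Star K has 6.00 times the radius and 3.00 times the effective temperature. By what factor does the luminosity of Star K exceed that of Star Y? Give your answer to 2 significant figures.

From the Stefan–Boltzmann law, L ∝ R²T⁴, so
L_K/L_Y = (R_K/R_Y)² (T_K/T_Y)⁴ = (6.00)² × (3.00)⁴ = 36.00 × 81.00 = 2916.

2.9×10^3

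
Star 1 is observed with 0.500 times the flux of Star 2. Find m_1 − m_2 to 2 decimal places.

m_1 − m_2 = −2.5 log₁₀(F_1/F_2) = −2.5 log₁₀(0.500) = −2.5 × (-0.301) = 0.753.

0.75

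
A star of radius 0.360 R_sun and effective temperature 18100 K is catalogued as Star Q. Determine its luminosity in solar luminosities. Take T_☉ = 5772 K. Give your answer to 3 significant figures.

L/L_☉ = (R/R_☉)² (T/T_☉)⁴ = (0.360)² × (18100/5772)⁴
       = 0.1296 × (3.136)⁴ = 0.1296 × 96.70 = 12.53.

12.5 solar luminosities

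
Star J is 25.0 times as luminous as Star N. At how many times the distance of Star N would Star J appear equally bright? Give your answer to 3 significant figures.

Equal flux requires L_J/d_J² = L_N/d_N², so d_J/d_N = √(L_J/L_N)
= √(25.0) = 5.000.

5.00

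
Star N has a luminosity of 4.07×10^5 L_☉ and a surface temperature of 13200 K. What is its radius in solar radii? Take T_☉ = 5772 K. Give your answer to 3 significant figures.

R/R_☉ = √(L/L_☉) / (T/T_☉)² = √(4.07×10^5) / (2.287)²
       = 638.0 / 5.230 = 122.0.

122 solar radii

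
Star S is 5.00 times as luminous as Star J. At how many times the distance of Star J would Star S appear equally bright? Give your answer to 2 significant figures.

2.2

Equal flux requires L_S/d_S² = L_J/d_J², so d_S/d_J = √(L_S/L_J)
= √(5.00) = 2.236.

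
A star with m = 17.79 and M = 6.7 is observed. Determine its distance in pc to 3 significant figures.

1.65×10^3 pc

m − M = 5 log₁₀(d/10 pc)
17.79 − (6.7) = 11.09 = 5 log₁₀(d/10)
d = 10 × 10^(11.09/5) = 10 × 10^2.218 = 1652 pc.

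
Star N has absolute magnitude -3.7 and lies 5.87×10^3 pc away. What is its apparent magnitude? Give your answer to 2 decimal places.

10.14

m = M + 5 log₁₀(d/10 pc) = -3.7 + 5 log₁₀(5.87×10^3/10)
  = -3.7 + 5 × 2.769 = -3.7 + 13.84 = 10.14.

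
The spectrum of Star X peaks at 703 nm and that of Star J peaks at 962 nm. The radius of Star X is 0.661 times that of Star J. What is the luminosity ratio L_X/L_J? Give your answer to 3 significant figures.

1.53

Wien's law gives T ∝ 1/λ_max, so T_X/T_J = λ_J/λ_X = 962/703 = 1.368.
Then L ∝ R²T⁴ gives L_X/L_J = (0.661)² × (1.368)⁴ = 0.4369 × 3.507 = 1.532.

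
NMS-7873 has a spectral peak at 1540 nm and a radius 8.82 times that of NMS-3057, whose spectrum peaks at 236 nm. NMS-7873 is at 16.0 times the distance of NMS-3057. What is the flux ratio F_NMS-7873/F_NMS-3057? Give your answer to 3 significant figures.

Wien's law: T_NMS-7873/T_NMS-3057 = λ_NMS-3057/λ_NMS-7873 = 236/1540 = 0.1532.
L_NMS-7873/L_NMS-3057 = (R_NMS-7873/R_NMS-3057)²(T_NMS-7873/T_NMS-3057)⁴ = (8.82)²(0.1532)⁴ = 0.04290.
F_NMS-7873/F_NMS-3057 = (L_NMS-7873/L_NMS-3057)/(d_NMS-7873/d_NMS-3057)² = 0.04290/(16.0)² = 1.676×10^-4.

1.68×10^-4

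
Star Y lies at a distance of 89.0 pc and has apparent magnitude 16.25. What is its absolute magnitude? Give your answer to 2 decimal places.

M = m − 5 log₁₀(d/10 pc) = 16.25 − 5 log₁₀(89.0/10)
  = 16.25 − 5 × 0.949 = 16.25 − 4.75 = 11.50.

11.50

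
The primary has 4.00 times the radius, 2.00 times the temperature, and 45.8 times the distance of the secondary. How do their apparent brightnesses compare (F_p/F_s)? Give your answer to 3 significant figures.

0.122

L_p/L_s = (R_p/R_s)²(T_p/T_s)⁴ = (4.00)² × (2.00)⁴ = 256.0.
F_p/F_s = (L_p/L_s)/(d_p/d_s)² = 256.0 / (45.8)² = 0.1220.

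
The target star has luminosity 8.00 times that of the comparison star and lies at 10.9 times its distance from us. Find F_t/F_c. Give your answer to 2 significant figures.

F = L/(4πd²), so F_t/F_c = (L_t/L_c) / (d_t/d_c)²
= 8.00 / (10.9)² = 8.00 / 118.8 = 0.06733.

0.067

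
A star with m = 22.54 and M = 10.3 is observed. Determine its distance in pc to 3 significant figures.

m − M = 5 log₁₀(d/10 pc)
22.54 − (10.3) = 12.24 = 5 log₁₀(d/10)
d = 10 × 10^(12.24/5) = 10 × 10^2.448 = 2805 pc.

2.81×10^3 pc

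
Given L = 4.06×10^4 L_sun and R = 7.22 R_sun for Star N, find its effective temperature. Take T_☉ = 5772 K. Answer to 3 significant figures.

3.05×10^4 K

T/T_☉ = (L/L_☉)^(1/4) / (R/R_☉)^(1/2)
T = 5772 × (4.06×10^4)^(1/4) / √(7.22) = 5772 × 14.19 / 2.687 = 3.049×10^4 K.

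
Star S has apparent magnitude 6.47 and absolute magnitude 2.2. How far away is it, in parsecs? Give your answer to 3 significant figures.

m − M = 5 log₁₀(d/10 pc)
6.47 − (2.2) = 4.27 = 5 log₁₀(d/10)
d = 10 × 10^(4.27/5) = 10 × 10^0.854 = 71.45 pc.

71.4 pc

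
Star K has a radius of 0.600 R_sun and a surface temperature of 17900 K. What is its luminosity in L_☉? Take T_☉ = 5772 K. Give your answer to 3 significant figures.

33.3 L_☉

L/L_☉ = (R/R_☉)² (T/T_☉)⁴ = (0.600)² × (17900/5772)⁴
       = 0.3600 × (3.101)⁴ = 0.3600 × 92.49 = 33.30.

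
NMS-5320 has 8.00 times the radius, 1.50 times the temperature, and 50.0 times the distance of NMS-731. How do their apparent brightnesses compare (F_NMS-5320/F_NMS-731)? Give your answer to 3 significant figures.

0.130

L_NMS-5320/L_NMS-731 = (R_NMS-5320/R_NMS-731)²(T_NMS-5320/T_NMS-731)⁴ = (8.00)² × (1.50)⁴ = 324.0.
F_NMS-5320/F_NMS-731 = (L_NMS-5320/L_NMS-731)/(d_NMS-5320/d_NMS-731)² = 324.0 / (50.0)² = 0.1296.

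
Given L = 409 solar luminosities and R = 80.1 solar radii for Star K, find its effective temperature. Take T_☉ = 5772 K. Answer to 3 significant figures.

2.90×10^3 K

T/T_☉ = (L/L_☉)^(1/4) / (R/R_☉)^(1/2)
T = 5772 × (409)^(1/4) / √(80.1) = 5772 × 4.497 / 8.950 = 2900 K.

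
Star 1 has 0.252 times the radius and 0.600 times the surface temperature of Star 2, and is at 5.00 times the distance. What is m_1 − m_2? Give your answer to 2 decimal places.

L_1/L_2 = (0.252)²(0.600)⁴ = 0.008230.
F_1/F_2 = (L_1/L_2)/(d_1/d_2)² = 0.008230/25.00 = 3.292×10^-4.
m_1 − m_2 = −2.5 log₁₀(3.292×10^-4) = 8.71.

8.71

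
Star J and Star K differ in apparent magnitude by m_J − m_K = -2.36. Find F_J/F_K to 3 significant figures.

8.79

F_J/F_K = 10^(−(m_J − m_K)/2.5) = 10^(2.36/2.5) = 10^0.944 = 8.790.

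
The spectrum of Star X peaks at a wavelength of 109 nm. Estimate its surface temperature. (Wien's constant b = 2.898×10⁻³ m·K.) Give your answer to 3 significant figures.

T = b/λ_max = 2.898×10⁻³ / (109×10⁻⁹) = 2.659×10^4 K.

2.66×10^4 K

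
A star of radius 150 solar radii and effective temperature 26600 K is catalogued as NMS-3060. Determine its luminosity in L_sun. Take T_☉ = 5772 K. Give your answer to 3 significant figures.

L/L_☉ = (R/R_☉)² (T/T_☉)⁴ = (150)² × (26600/5772)⁴
       = 2.250×10^4 × (4.608)⁴ = 2.250×10^4 × 451.0 = 1.015×10^7.

1.01×10^7 L_sun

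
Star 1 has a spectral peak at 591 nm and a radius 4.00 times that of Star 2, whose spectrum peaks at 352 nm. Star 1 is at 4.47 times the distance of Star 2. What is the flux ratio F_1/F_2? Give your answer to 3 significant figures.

0.101

Wien's law: T_1/T_2 = λ_2/λ_1 = 352/591 = 0.5956.
L_1/L_2 = (R_1/R_2)²(T_1/T_2)⁴ = (4.00)²(0.5956)⁴ = 2.013.
F_1/F_2 = (L_1/L_2)/(d_1/d_2)² = 2.013/(4.47)² = 0.1008.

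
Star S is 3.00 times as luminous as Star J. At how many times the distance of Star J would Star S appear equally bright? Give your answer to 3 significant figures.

Equal flux requires L_S/d_S² = L_J/d_J², so d_S/d_J = √(L_S/L_J)
= √(3.00) = 1.732.

1.73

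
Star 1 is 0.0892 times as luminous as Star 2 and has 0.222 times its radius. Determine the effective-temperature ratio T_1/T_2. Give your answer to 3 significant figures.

L ∝ R²T⁴ gives T ∝ (L/R²)^(1/4), so
T_1/T_2 = (0.0892 / 0.222²)^(1/4) = (1.810)^(1/4) = 1.160.

1.16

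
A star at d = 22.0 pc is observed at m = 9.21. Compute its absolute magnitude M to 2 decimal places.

7.50

M = m − 5 log₁₀(d/10 pc) = 9.21 − 5 log₁₀(22.0/10)
  = 9.21 − 5 × 0.342 = 9.21 − 1.71 = 7.50.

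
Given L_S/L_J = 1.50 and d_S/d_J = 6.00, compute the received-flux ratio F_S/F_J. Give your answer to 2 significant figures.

0.042

F = L/(4πd²), so F_S/F_J = (L_S/L_J) / (d_S/d_J)²
= 1.50 / (6.00)² = 1.50 / 36.00 = 0.04167.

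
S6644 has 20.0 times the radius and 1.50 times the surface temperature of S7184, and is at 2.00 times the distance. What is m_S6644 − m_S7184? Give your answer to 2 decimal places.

L_S6644/L_S7184 = (20.0)²(1.50)⁴ = 2025.
F_S6644/F_S7184 = (L_S6644/L_S7184)/(d_S6644/d_S7184)² = 2025/4.000 = 506.2.
m_S6644 − m_S7184 = −2.5 log₁₀(506.2) = -6.76.

-6.76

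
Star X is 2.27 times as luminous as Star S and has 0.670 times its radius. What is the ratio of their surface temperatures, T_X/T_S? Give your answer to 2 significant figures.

L ∝ R²T⁴ gives T ∝ (L/R²)^(1/4), so
T_X/T_S = (2.27 / 0.670²)^(1/4) = (5.057)^(1/4) = 1.500.

1.5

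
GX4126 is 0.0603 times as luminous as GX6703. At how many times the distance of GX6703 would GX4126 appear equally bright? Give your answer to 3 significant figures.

0.246

Equal flux requires L_GX4126/d_GX4126² = L_GX6703/d_GX6703², so d_GX4126/d_GX6703 = √(L_GX4126/L_GX6703)
= √(0.0603) = 0.2456.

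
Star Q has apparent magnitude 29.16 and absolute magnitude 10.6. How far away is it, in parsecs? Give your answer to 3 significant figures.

m − M = 5 log₁₀(d/10 pc)
29.16 − (10.6) = 18.56 = 5 log₁₀(d/10)
d = 10 × 10^(18.56/5) = 10 × 10^3.712 = 5.152×10^4 pc.

5.15×10^4 pc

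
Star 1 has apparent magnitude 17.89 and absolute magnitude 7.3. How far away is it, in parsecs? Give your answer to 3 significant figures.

1.31×10^3 pc

m − M = 5 log₁₀(d/10 pc)
17.89 − (7.3) = 10.59 = 5 log₁₀(d/10)
d = 10 × 10^(10.59/5) = 10 × 10^2.118 = 1312 pc.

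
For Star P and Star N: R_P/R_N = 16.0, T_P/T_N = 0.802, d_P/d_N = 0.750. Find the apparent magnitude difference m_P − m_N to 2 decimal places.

L_P/L_N = (16.0)²(0.802)⁴ = 105.9.
F_P/F_N = (L_P/L_N)/(d_P/d_N)² = 105.9/0.5625 = 188.3.
m_P − m_N = −2.5 log₁₀(188.3) = -5.69.

-5.69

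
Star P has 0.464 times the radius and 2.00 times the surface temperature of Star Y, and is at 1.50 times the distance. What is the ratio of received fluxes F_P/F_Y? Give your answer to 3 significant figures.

1.53

L_P/L_Y = (R_P/R_Y)²(T_P/T_Y)⁴ = (0.464)² × (2.00)⁴ = 3.445.
F_P/F_Y = (L_P/L_Y)/(d_P/d_Y)² = 3.445 / (1.50)² = 1.531.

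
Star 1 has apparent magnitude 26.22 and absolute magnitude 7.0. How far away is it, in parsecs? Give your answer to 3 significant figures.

m − M = 5 log₁₀(d/10 pc)
26.22 − (7.0) = 19.22 = 5 log₁₀(d/10)
d = 10 × 10^(19.22/5) = 10 × 10^3.844 = 6.982×10^4 pc.

6.98×10^4 pc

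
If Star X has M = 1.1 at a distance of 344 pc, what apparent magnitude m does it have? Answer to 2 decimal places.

m = M + 5 log₁₀(d/10 pc) = 1.1 + 5 log₁₀(344/10)
  = 1.1 + 5 × 1.537 = 1.1 + 7.68 = 8.78.

8.78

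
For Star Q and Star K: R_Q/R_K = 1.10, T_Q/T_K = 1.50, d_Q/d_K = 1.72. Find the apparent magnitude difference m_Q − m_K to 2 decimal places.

L_Q/L_K = (1.10)²(1.50)⁴ = 6.126.
F_Q/F_K = (L_Q/L_K)/(d_Q/d_K)² = 6.126/2.958 = 2.071.
m_Q − m_K = −2.5 log₁₀(2.071) = -0.79.

-0.79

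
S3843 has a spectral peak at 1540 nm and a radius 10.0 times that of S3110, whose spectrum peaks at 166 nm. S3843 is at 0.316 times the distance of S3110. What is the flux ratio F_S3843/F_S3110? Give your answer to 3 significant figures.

0.135

Wien's law: T_S3843/T_S3110 = λ_S3110/λ_S3843 = 166/1540 = 0.1078.
L_S3843/L_S3110 = (R_S3843/R_S3110)²(T_S3843/T_S3110)⁴ = (10.0)²(0.1078)⁴ = 0.01350.
F_S3843/F_S3110 = (L_S3843/L_S3110)/(d_S3843/d_S3110)² = 0.01350/(0.316)² = 0.1352.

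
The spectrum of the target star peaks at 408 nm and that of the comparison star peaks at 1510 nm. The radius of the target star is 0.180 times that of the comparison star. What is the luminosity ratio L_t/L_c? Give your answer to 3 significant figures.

Wien's law gives T ∝ 1/λ_max, so T_t/T_c = λ_c/λ_t = 1510/408 = 3.701.
Then L ∝ R²T⁴ gives L_t/L_c = (0.180)² × (3.701)⁴ = 0.03240 × 187.6 = 6.079.

6.08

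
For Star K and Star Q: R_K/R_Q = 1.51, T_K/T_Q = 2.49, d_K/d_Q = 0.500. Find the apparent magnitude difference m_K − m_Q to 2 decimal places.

-6.36

L_K/L_Q = (1.51)²(2.49)⁴ = 87.65.
F_K/F_Q = (L_K/L_Q)/(d_K/d_Q)² = 87.65/0.2500 = 350.6.
m_K − m_Q = −2.5 log₁₀(350.6) = -6.36.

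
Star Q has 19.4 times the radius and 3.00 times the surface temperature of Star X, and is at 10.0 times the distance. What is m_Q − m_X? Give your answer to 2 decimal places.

L_Q/L_X = (19.4)²(3.00)⁴ = 3.049×10^4.
F_Q/F_X = (L_Q/L_X)/(d_Q/d_X)² = 3.049×10^4/100.0 = 304.9.
m_Q − m_X = −2.5 log₁₀(304.9) = -6.21.

-6.21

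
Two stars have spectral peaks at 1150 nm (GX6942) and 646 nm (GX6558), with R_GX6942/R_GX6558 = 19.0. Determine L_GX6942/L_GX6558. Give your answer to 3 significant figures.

35.9

Wien's law gives T ∝ 1/λ_max, so T_GX6942/T_GX6558 = λ_GX6558/λ_GX6942 = 646/1150 = 0.5617.
Then L ∝ R²T⁴ gives L_GX6942/L_GX6558 = (19.0)² × (0.5617)⁴ = 361.0 × 0.09957 = 35.95.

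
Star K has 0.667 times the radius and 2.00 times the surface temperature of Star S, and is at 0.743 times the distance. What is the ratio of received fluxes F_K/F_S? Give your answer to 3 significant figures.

L_K/L_S = (R_K/R_S)²(T_K/T_S)⁴ = (0.667)² × (2.00)⁴ = 7.118.
F_K/F_S = (L_K/L_S)/(d_K/d_S)² = 7.118 / (0.743)² = 12.89.

12.9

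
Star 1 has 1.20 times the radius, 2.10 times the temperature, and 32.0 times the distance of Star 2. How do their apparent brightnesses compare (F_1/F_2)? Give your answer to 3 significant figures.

L_1/L_2 = (R_1/R_2)²(T_1/T_2)⁴ = (1.20)² × (2.10)⁴ = 28.01.
F_1/F_2 = (L_1/L_2)/(d_1/d_2)² = 28.01 / (32.0)² = 0.02735.

0.0273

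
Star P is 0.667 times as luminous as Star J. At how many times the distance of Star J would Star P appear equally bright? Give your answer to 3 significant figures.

0.817

Equal flux requires L_P/d_P² = L_J/d_J², so d_P/d_J = √(L_P/L_J)
= √(0.667) = 0.8167.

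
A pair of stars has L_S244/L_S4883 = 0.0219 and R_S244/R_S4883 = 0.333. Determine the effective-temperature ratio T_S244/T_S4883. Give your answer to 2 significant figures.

0.67

L ∝ R²T⁴ gives T ∝ (L/R²)^(1/4), so
T_S244/T_S4883 = (0.0219 / 0.333²)^(1/4) = (0.1975)^(1/4) = 0.6666.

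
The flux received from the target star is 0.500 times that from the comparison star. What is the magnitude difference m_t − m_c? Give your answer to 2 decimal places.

m_t − m_c = −2.5 log₁₀(F_t/F_c) = −2.5 log₁₀(0.500) = −2.5 × (-0.301) = 0.753.

0.75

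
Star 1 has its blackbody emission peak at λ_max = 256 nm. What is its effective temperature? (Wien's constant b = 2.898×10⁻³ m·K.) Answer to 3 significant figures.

T = b/λ_max = 2.898×10⁻³ / (256×10⁻⁹) = 1.132×10^4 K.

1.13×10^4 K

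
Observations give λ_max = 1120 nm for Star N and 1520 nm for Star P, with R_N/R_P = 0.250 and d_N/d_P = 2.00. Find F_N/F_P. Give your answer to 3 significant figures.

Wien's law: T_N/T_P = λ_P/λ_N = 1520/1120 = 1.357.
L_N/L_P = (R_N/R_P)²(T_N/T_P)⁴ = (0.250)²(1.357)⁴ = 0.2120.
F_N/F_P = (L_N/L_P)/(d_N/d_P)² = 0.2120/(2.00)² = 0.05301.

0.0530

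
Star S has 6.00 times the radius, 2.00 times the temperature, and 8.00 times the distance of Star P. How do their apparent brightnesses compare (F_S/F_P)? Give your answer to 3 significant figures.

9.00

L_S/L_P = (R_S/R_P)²(T_S/T_P)⁴ = (6.00)² × (2.00)⁴ = 576.0.
F_S/F_P = (L_S/L_P)/(d_S/d_P)² = 576.0 / (8.00)² = 9.000.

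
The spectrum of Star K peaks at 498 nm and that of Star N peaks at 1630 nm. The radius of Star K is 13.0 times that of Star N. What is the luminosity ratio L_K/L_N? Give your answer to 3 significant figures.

Wien's law gives T ∝ 1/λ_max, so T_K/T_N = λ_N/λ_K = 1630/498 = 3.273.
Then L ∝ R²T⁴ gives L_K/L_N = (13.0)² × (3.273)⁴ = 169.0 × 114.8 = 1.940×10^4.

1.94×10^4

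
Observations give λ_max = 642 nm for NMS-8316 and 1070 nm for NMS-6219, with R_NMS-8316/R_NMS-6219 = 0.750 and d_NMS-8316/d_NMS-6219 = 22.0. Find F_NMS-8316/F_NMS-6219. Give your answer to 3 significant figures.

0.00897

Wien's law: T_NMS-8316/T_NMS-6219 = λ_NMS-6219/λ_NMS-8316 = 1070/642 = 1.667.
L_NMS-8316/L_NMS-6219 = (R_NMS-8316/R_NMS-6219)²(T_NMS-8316/T_NMS-6219)⁴ = (0.750)²(1.667)⁴ = 4.340.
F_NMS-8316/F_NMS-6219 = (L_NMS-8316/L_NMS-6219)/(d_NMS-8316/d_NMS-6219)² = 4.340/(22.0)² = 0.008968.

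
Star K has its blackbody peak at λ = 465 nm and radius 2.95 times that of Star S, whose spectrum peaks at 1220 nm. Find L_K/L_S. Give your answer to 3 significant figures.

412

Wien's law gives T ∝ 1/λ_max, so T_K/T_S = λ_S/λ_K = 1220/465 = 2.624.
Then L ∝ R²T⁴ gives L_K/L_S = (2.95)² × (2.624)⁴ = 8.703 × 47.38 = 412.4.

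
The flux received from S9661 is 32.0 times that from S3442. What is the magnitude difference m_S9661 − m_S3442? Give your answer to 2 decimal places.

m_S9661 − m_S3442 = −2.5 log₁₀(F_S9661/F_S3442) = −2.5 log₁₀(32.0) = −2.5 × (1.505) = -3.763.

-3.76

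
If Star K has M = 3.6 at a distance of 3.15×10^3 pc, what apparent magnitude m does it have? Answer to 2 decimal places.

m = M + 5 log₁₀(d/10 pc) = 3.6 + 5 log₁₀(3.15×10^3/10)
  = 3.6 + 5 × 2.498 = 3.6 + 12.49 = 16.09.

16.09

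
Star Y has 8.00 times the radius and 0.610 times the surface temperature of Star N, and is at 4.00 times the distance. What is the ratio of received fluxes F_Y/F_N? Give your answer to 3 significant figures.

L_Y/L_N = (R_Y/R_N)²(T_Y/T_N)⁴ = (8.00)² × (0.610)⁴ = 8.861.
F_Y/F_N = (L_Y/L_N)/(d_Y/d_N)² = 8.861 / (4.00)² = 0.5538.

0.554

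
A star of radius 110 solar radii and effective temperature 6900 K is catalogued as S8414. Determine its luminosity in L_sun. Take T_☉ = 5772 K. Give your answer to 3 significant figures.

L/L_☉ = (R/R_☉)² (T/T_☉)⁴ = (110)² × (6900/5772)⁴
       = 1.210×10^4 × (1.195)⁴ = 1.210×10^4 × 2.042 = 2.471×10^4.

2.47×10^4 L_sun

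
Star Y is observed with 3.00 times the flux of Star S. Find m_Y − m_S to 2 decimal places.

-1.19

m_Y − m_S = −2.5 log₁₀(F_Y/F_S) = −2.5 log₁₀(3.00) = −2.5 × (0.477) = -1.193.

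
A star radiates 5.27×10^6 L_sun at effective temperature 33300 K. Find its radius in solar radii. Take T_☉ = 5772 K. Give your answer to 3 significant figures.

R/R_☉ = √(L/L_☉) / (T/T_☉)² = √(5.27×10^6) / (5.769)²
       = 2296 / 33.28 = 68.97.

69.0 solar radii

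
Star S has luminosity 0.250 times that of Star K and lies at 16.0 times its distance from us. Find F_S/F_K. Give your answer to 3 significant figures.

F = L/(4πd²), so F_S/F_K = (L_S/L_K) / (d_S/d_K)²
= 0.250 / (16.0)² = 0.250 / 256.0 = 9.766×10^-4.

9.77×10^-4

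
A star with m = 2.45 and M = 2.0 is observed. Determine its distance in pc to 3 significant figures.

m − M = 5 log₁₀(d/10 pc)
2.45 − (2.0) = 0.45 = 5 log₁₀(d/10)
d = 10 × 10^(0.45/5) = 10 × 10^0.090 = 12.30 pc.

12.3 pc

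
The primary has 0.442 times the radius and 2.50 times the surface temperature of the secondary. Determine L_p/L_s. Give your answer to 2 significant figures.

From the Stefan–Boltzmann law, L ∝ R²T⁴, so
L_p/L_s = (R_p/R_s)² (T_p/T_s)⁴ = (0.442)² × (2.50)⁴ = 0.1954 × 39.06 = 7.631.

7.6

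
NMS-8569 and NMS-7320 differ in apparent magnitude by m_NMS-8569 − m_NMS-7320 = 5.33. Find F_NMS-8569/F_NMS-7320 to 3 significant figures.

0.00738

F_NMS-8569/F_NMS-7320 = 10^(−(m_NMS-8569 − m_NMS-7320)/2.5) = 10^(-5.33/2.5) = 10^-2.132 = 0.007379.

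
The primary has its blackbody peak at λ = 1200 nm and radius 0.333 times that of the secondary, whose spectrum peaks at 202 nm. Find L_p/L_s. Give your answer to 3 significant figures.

Wien's law gives T ∝ 1/λ_max, so T_p/T_s = λ_s/λ_p = 202/1200 = 0.1683.
Then L ∝ R²T⁴ gives L_p/L_s = (0.333)² × (0.1683)⁴ = 0.1109 × 8.029×10^-4 = 8.904×10^-5.

8.90×10^-5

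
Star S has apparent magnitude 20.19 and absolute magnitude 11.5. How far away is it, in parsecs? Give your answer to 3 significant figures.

m − M = 5 log₁₀(d/10 pc)
20.19 − (11.5) = 8.69 = 5 log₁₀(d/10)
d = 10 × 10^(8.69/5) = 10 × 10^1.738 = 547.0 pc.

547 pc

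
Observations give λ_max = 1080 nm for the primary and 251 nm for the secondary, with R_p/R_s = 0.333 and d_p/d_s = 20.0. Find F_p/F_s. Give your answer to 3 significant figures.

8.09×10^-7

Wien's law: T_p/T_s = λ_s/λ_p = 251/1080 = 0.2324.
L_p/L_s = (R_p/R_s)²(T_p/T_s)⁴ = (0.333)²(0.2324)⁴ = 3.235×10^-4.
F_p/F_s = (L_p/L_s)/(d_p/d_s)² = 3.235×10^-4/(20.0)² = 8.088×10^-7.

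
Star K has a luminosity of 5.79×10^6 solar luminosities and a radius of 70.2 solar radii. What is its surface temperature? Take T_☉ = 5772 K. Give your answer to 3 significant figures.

3.38×10^4 K

T/T_☉ = (L/L_☉)^(1/4) / (R/R_☉)^(1/2)
T = 5772 × (5.79×10^6)^(1/4) / √(70.2) = 5772 × 49.05 / 8.379 = 3.379×10^4 K.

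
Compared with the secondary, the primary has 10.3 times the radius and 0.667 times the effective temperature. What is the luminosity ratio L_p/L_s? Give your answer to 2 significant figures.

From the Stefan–Boltzmann law, L ∝ R²T⁴, so
L_p/L_s = (R_p/R_s)² (T_p/T_s)⁴ = (10.3)² × (0.667)⁴ = 106.1 × 0.1979 = 21.00.

21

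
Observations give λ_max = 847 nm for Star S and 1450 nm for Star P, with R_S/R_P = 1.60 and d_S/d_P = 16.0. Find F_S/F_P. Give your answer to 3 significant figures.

0.0859

Wien's law: T_S/T_P = λ_P/λ_S = 1450/847 = 1.712.
L_S/L_P = (R_S/R_P)²(T_S/T_P)⁴ = (1.60)²(1.712)⁴ = 21.99.
F_S/F_P = (L_S/L_P)/(d_S/d_P)² = 21.99/(16.0)² = 0.08589.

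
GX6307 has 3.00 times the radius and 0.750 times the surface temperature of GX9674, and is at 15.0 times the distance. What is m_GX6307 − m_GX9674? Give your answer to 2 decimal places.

4.74

L_GX6307/L_GX9674 = (3.00)²(0.750)⁴ = 2.848.
F_GX6307/F_GX9674 = (L_GX6307/L_GX9674)/(d_GX6307/d_GX9674)² = 2.848/225.0 = 0.01266.
m_GX6307 − m_GX9674 = −2.5 log₁₀(0.01266) = 4.74.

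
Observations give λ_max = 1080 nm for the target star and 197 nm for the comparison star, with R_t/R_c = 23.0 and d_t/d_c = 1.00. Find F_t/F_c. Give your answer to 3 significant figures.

Wien's law: T_t/T_c = λ_c/λ_t = 197/1080 = 0.1824.
L_t/L_c = (R_t/R_c)²(T_t/T_c)⁴ = (23.0)²(0.1824)⁴ = 0.5856.
F_t/F_c = (L_t/L_c)/(d_t/d_c)² = 0.5856/(1.00)² = 0.5856.

0.586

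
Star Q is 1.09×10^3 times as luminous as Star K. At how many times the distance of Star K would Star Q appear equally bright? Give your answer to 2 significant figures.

33

Equal flux requires L_Q/d_Q² = L_K/d_K², so d_Q/d_K = √(L_Q/L_K)
= √(1.09×10^3) = 33.02.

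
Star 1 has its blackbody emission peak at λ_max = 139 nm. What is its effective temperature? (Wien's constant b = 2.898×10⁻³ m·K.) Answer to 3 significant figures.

T = b/λ_max = 2.898×10⁻³ / (139×10⁻⁹) = 2.085×10^4 K.

2.08×10^4 K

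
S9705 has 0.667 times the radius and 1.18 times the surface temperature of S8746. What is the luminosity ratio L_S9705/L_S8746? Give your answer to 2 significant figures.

0.86

From the Stefan–Boltzmann law, L ∝ R²T⁴, so
L_S9705/L_S8746 = (R_S9705/R_S8746)² (T_S9705/T_S8746)⁴ = (0.667)² × (1.18)⁴ = 0.4449 × 1.939 = 0.8625.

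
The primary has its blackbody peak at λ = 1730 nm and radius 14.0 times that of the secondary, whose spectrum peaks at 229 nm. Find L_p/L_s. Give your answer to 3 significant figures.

0.0602

Wien's law gives T ∝ 1/λ_max, so T_p/T_s = λ_s/λ_p = 229/1730 = 0.1324.
Then L ∝ R²T⁴ gives L_p/L_s = (14.0)² × (0.1324)⁴ = 196.0 × 3.070×10^-4 = 0.06017.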